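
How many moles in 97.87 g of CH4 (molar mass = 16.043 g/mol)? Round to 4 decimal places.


n = mass / M
n = 97.87 / 16.043
n = 6.10047996 mol, rounded to 4 dp:

6.1005 mol


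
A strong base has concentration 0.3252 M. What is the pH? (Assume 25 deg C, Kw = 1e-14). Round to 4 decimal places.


A strong base dissociates completely, so [OH-] equals the given concentration.
pOH = -log10([OH-]) = -log10(0.3252) = 0.487849
pH = 14 - pOH = 14 - 0.487849
pH = 13.512151, rounded to 4 dp:

13.5122


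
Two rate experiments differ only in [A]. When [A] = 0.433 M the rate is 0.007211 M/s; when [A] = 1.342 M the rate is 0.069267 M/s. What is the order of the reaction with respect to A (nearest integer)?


Rate is proportional to [A]^n, so rate2/rate1 = ([A]2/[A]1)^n. Take logs to solve for n.
rate2/rate1 = 0.069267 / 0.007211 = 9.6057
[A]2/[A]1 = 1.342 / 0.433 = 3.0993
n = ln(9.6057) / ln(3.0993) = 2.0
Nearest integer order:

2


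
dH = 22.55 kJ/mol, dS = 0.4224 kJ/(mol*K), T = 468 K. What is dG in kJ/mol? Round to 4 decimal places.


Gibbs: dG = dH - T*dS (consistent units, dS already in kJ/(mol*K)).
T*dS = 468 * 0.4224 = 197.6832
dG = 22.55 - (197.6832)
dG = -175.1332 kJ/mol, rounded to 4 dp:

-175.1332 kJ/mol


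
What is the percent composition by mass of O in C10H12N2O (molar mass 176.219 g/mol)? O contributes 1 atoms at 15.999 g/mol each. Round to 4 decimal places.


pct = 100 * (n_elem * M_elem) / M_total
mass_contribution = 1 * 15.999 = 15.999 g/mol
pct = 100 * 15.999 / 176.219
pct = 9.07904369 %, rounded to 4 dp:

9.0790 %


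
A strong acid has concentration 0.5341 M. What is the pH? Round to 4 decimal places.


A strong acid dissociates completely, so [H+] equals the given concentration.
pH = -log10([H+]) = -log10(0.5341)
pH = 0.27237742, rounded to 4 dp:

0.2724


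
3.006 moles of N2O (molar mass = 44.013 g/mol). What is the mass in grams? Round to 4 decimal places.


mass = n * M
mass = 3.006 * 44.013
mass = 132.303078 g, rounded to 4 dp:

132.3031 g


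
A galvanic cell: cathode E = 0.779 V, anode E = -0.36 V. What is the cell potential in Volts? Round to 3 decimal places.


Standard cell potential: E_cell = E_cathode - E_anode.
E_cell = 0.779 - (-0.36)
E_cell = 1.139 V, rounded to 3 dp:

1.139 V


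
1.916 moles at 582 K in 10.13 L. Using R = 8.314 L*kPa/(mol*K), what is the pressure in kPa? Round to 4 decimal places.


PV = nRT, solve for P = nRT / V.
nRT = 1.916 * 8.314 * 582 = 9271.0412
P = 9271.0412 / 10.13
P = 915.20643633 kPa, rounded to 4 dp:

915.2064 kPa


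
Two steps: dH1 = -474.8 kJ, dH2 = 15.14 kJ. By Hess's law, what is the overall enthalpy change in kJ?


Hess's law: enthalpy is a state function, so add the step enthalpies.
dH_total = dH1 + dH2 = -474.8 + (15.14)
dH_total = -459.66 kJ:

-459.66 kJ


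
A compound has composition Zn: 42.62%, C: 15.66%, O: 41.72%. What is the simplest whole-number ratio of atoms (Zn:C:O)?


Assume 100 g of compound, divide each mass% by atomic mass to get moles, then normalize by the smallest to get a raw atom ratio.
Moles per 100 g: Zn: 42.62/65.38 = 0.6519, C: 15.66/12.011 = 1.3038, O: 41.72/15.999 = 2.6077
Raw ratio (divide by min = 0.6519): Zn: 1.0, C: 2.0, O: 4.0
Multiply by 1 to clear fractions: Zn: 1.0 ~= 1, C: 2.0 ~= 2, O: 4.0 ~= 4
Reduce by GCD to get the simplest whole-number ratio:

1:2:4


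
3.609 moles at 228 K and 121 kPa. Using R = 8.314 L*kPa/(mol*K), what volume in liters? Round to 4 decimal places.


PV = nRT, solve for V = nRT / P.
nRT = 3.609 * 8.314 * 228 = 6841.1915
V = 6841.1915 / 121
V = 56.53877273 L, rounded to 4 dp:

56.5388 L


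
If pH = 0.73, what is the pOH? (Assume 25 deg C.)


At 25 deg C, pH + pOH = 14.
pOH = 14 - pH = 14 - 0.73
pOH = 13.27:

13.27


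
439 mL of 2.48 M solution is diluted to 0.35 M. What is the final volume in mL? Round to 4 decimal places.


Dilution: M1*V1 = M2*V2, solve for V2.
V2 = M1*V1 / M2
V2 = 2.48 * 439 / 0.35
V2 = 1088.72 / 0.35
V2 = 3110.62857143 mL, rounded to 4 dp:

3110.6286 mL


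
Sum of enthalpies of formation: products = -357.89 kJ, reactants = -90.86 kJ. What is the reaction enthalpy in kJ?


dH_rxn = sum(dH_f products) - sum(dH_f reactants)
dH_rxn = -357.89 - (-90.86)
dH_rxn = -267.03 kJ:

-267.03 kJ


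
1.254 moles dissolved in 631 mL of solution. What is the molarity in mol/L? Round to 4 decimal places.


Convert volume to liters: V_L = V_mL / 1000.
V_L = 631 / 1000 = 0.631 L
M = n / V_L = 1.254 / 0.631
M = 1.98732171 mol/L, rounded to 4 dp:

1.9873 mol/L


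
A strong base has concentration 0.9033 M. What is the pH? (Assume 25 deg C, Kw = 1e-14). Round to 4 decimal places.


A strong base dissociates completely, so [OH-] equals the given concentration.
pOH = -log10([OH-]) = -log10(0.9033) = 0.044168
pH = 14 - pOH = 14 - 0.044168
pH = 13.955832, rounded to 4 dp:

13.9558


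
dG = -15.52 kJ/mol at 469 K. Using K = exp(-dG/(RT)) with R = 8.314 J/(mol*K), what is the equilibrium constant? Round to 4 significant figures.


dG is in kJ/mol; multiply by 1000 to match R in J/(mol*K).
RT = 8.314 * 469 = 3899.266 J/mol
exponent = -dG*1000 / (RT) = -(-15.52*1000) / 3899.266 = 3.98023628
K = exp(3.98023628)
K = 53.529681, rounded to 4 significant figures:

53.53


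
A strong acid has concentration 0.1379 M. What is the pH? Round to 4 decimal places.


A strong acid dissociates completely, so [H+] equals the given concentration.
pH = -log10([H+]) = -log10(0.1379)
pH = 0.86043573, rounded to 4 dp:

0.8604


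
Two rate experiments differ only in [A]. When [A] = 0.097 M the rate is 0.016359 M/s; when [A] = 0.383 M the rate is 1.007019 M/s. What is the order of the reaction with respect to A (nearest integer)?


Rate is proportional to [A]^n, so rate2/rate1 = ([A]2/[A]1)^n. Take logs to solve for n.
rate2/rate1 = 1.007019 / 0.016359 = 61.5575
[A]2/[A]1 = 0.383 / 0.097 = 3.9485
n = ln(61.5575) / ln(3.9485) = 3.0
Nearest integer order:

3


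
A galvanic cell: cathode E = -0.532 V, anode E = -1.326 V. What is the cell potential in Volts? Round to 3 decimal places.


Standard cell potential: E_cell = E_cathode - E_anode.
E_cell = -0.532 - (-1.326)
E_cell = 0.794 V, rounded to 3 dp:

0.794 V


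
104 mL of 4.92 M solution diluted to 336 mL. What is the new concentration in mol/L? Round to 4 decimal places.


Dilution: M1*V1 = M2*V2, solve for M2.
M2 = M1*V1 / V2
M2 = 4.92 * 104 / 336
M2 = 511.68 / 336
M2 = 1.52285714 mol/L, rounded to 4 dp:

1.5229 mol/L


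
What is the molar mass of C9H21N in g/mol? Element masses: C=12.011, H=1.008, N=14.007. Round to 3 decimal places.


M = sum(count * atomic_mass) over atoms.
M = 9*12.011 + 21*1.008 + 1*14.007
M = 108.099 + 21.168 + 14.007
M = 143.274 g/mol, rounded to 3 dp:

143.274 g/mol


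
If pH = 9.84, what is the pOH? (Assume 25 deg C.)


At 25 deg C, pH + pOH = 14.
pOH = 14 - pH = 14 - 9.84
pOH = 4.16:

4.16


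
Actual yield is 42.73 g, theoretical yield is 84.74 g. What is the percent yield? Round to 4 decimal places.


% yield = 100 * actual / theoretical
% yield = 100 * 42.73 / 84.74
% yield = 50.42482889 %, rounded to 4 dp:

50.4248 %


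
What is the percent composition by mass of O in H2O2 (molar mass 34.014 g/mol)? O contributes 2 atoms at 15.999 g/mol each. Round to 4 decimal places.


pct = 100 * (n_elem * M_elem) / M_total
mass_contribution = 2 * 15.999 = 31.998 g/mol
pct = 100 * 31.998 / 34.014
pct = 94.07302875 %, rounded to 4 dp:

94.0730 %


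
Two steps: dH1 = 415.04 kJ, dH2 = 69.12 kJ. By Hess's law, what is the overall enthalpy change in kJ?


Hess's law: enthalpy is a state function, so add the step enthalpies.
dH_total = dH1 + dH2 = 415.04 + (69.12)
dH_total = 484.16 kJ:

484.16 kJ


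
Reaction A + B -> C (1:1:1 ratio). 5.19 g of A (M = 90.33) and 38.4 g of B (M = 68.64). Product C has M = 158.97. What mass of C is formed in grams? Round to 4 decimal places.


Find moles of each reactant; the smaller value is the limiting reagent in a 1:1:1 reaction, so moles_C equals moles of the limiter.
n_A = mass_A / M_A = 5.19 / 90.33 = 0.057456 mol
n_B = mass_B / M_B = 38.4 / 68.64 = 0.559441 mol
Limiting reagent: A (smaller), n_limiting = 0.057456 mol
mass_C = n_limiting * M_C = 0.057456 * 158.97
mass_C = 9.13378032 g, rounded to 4 dp:

9.1338 g


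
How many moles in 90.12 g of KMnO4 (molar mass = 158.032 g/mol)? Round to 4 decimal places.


n = mass / M
n = 90.12 / 158.032
n = 0.57026425 mol, rounded to 4 dp:

0.5703 mol


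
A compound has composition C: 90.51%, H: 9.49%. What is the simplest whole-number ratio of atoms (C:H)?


Assume 100 g of compound, divide each mass% by atomic mass to get moles, then normalize by the smallest to get a raw atom ratio.
Moles per 100 g: C: 90.51/12.011 = 7.5356, H: 9.49/1.008 = 9.4147
Raw ratio (divide by min = 7.5356): C: 1.0, H: 1.249
Multiply by 4 to clear fractions: C: 4.0 ~= 4, H: 4.997 ~= 5
Reduce by GCD to get the simplest whole-number ratio:

4:5


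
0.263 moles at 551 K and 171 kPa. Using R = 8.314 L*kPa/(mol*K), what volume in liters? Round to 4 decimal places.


PV = nRT, solve for V = nRT / P.
nRT = 0.263 * 8.314 * 551 = 1204.8067
V = 1204.8067 / 171
V = 7.04565322 L, rounded to 4 dp:

7.0457 L


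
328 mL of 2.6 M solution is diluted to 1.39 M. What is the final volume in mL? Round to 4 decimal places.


Dilution: M1*V1 = M2*V2, solve for V2.
V2 = M1*V1 / M2
V2 = 2.6 * 328 / 1.39
V2 = 852.8 / 1.39
V2 = 613.52517986 mL, rounded to 4 dp:

613.5252 mL


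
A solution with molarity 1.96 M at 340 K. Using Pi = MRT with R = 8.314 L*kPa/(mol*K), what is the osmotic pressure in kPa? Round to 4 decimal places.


Osmotic pressure (van't Hoff): Pi = M*R*T.
RT = 8.314 * 340 = 2826.76
Pi = 1.96 * 2826.76
Pi = 5540.4496 kPa, rounded to 4 dp:

5540.4496 kPa


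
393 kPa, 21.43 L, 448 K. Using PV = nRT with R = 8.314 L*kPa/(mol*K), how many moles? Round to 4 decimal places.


PV = nRT, solve for n = PV / (RT).
PV = 393 * 21.43 = 8421.99
RT = 8.314 * 448 = 3724.672
n = 8421.99 / 3724.672
n = 2.26113601 mol, rounded to 4 dp:

2.2611 mol


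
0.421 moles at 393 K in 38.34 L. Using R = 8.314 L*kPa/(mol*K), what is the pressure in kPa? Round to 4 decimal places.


PV = nRT, solve for P = nRT / V.
nRT = 0.421 * 8.314 * 393 = 1375.5762
P = 1375.5762 / 38.34
P = 35.87835681 kPa, rounded to 4 dp:

35.8784 kPa


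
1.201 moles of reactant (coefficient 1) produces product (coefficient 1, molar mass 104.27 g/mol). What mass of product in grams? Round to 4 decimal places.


Use the coefficient ratio to convert reactant moles to product moles, then multiply by the product's molar mass.
moles_P = moles_R * (coeff_P / coeff_R) = 1.201 * (1/1) = 1.201
mass_P = moles_P * M_P = 1.201 * 104.27
mass_P = 125.22827 g, rounded to 4 dp:

125.2283 g


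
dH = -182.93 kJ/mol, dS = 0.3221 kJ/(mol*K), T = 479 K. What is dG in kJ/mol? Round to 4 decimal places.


Gibbs: dG = dH - T*dS (consistent units, dS already in kJ/(mol*K)).
T*dS = 479 * 0.3221 = 154.2859
dG = -182.93 - (154.2859)
dG = -337.2159 kJ/mol, rounded to 4 dp:

-337.2159 kJ/mol


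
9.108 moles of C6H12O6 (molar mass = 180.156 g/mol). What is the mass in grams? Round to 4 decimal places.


mass = n * M
mass = 9.108 * 180.156
mass = 1640.860848 g, rounded to 4 dp:

1640.8608 g


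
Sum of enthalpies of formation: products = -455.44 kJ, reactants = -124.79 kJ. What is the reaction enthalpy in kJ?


dH_rxn = sum(dH_f products) - sum(dH_f reactants)
dH_rxn = -455.44 - (-124.79)
dH_rxn = -330.65 kJ:

-330.65 kJ


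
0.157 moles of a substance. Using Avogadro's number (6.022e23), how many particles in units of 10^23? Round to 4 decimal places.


N = n * NA, then divide by 1e23 for the requested units.
N / 1e23 = n * 6.022
N / 1e23 = 0.157 * 6.022
N / 1e23 = 0.945454, rounded to 4 dp:

0.9455


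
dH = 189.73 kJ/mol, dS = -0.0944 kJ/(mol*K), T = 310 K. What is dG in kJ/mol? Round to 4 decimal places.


Gibbs: dG = dH - T*dS (consistent units, dS already in kJ/(mol*K)).
T*dS = 310 * -0.0944 = -29.264
dG = 189.73 - (-29.264)
dG = 218.994 kJ/mol, rounded to 4 dp:

218.9940 kJ/mol


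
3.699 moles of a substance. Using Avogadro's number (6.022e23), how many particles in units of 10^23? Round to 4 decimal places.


N = n * NA, then divide by 1e23 for the requested units.
N / 1e23 = n * 6.022
N / 1e23 = 3.699 * 6.022
N / 1e23 = 22.275378, rounded to 4 dp:

22.2754


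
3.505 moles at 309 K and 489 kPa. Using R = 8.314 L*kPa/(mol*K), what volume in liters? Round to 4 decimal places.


PV = nRT, solve for V = nRT / P.
nRT = 3.505 * 8.314 * 309 = 9004.4361
V = 9004.4361 / 489
V = 18.41397975 L, rounded to 4 dp:

18.4140 L


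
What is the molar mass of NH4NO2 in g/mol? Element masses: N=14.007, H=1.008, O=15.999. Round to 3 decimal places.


M = sum(count * atomic_mass) over atoms.
M = 2*14.007 + 4*1.008 + 2*15.999
M = 28.014 + 4.032 + 31.998
M = 64.044 g/mol, rounded to 3 dp:

64.044 g/mol


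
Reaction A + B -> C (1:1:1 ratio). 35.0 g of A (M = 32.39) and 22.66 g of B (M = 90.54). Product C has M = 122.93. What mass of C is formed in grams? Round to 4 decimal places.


Find moles of each reactant; the smaller value is the limiting reagent in a 1:1:1 reaction, so moles_C equals moles of the limiter.
n_A = mass_A / M_A = 35.0 / 32.39 = 1.08058 mol
n_B = mass_B / M_B = 22.66 / 90.54 = 0.250276 mol
Limiting reagent: B (smaller), n_limiting = 0.250276 mol
mass_C = n_limiting * M_C = 0.250276 * 122.93
mass_C = 30.76642868 g, rounded to 4 dp:

30.7664 g


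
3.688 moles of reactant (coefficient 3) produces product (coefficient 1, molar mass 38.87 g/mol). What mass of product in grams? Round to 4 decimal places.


Use the coefficient ratio to convert reactant moles to product moles, then multiply by the product's molar mass.
moles_P = moles_R * (coeff_P / coeff_R) = 3.688 * (1/3) = 1.229333
mass_P = moles_P * M_P = 1.229333 * 38.87
mass_P = 47.78417371 g, rounded to 4 dp:

47.7842 g


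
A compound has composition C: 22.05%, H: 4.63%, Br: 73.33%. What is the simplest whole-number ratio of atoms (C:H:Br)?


Assume 100 g of compound, divide each mass% by atomic mass to get moles, then normalize by the smallest to get a raw atom ratio.
Moles per 100 g: C: 22.05/12.011 = 1.8358, H: 4.63/1.008 = 4.5933, Br: 73.33/79.904 = 0.9177
Raw ratio (divide by min = 0.9177): C: 2.0, H: 5.005, Br: 1.0
Multiply by 1 to clear fractions: C: 2.0 ~= 2, H: 5.005 ~= 5, Br: 1.0 ~= 1
Reduce by GCD to get the simplest whole-number ratio:

2:5:1


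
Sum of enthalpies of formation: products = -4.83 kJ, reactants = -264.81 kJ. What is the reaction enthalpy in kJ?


dH_rxn = sum(dH_f products) - sum(dH_f reactants)
dH_rxn = -4.83 - (-264.81)
dH_rxn = 259.98 kJ:

259.98 kJ


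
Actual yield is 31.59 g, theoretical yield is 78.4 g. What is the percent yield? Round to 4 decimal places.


% yield = 100 * actual / theoretical
% yield = 100 * 31.59 / 78.4
% yield = 40.29336735 %, rounded to 4 dp:

40.2934 %


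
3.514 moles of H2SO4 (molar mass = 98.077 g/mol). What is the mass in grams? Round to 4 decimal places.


mass = n * M
mass = 3.514 * 98.077
mass = 344.642578 g, rounded to 4 dp:

344.6426 g


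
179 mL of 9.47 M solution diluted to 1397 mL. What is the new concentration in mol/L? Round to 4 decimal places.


Dilution: M1*V1 = M2*V2, solve for M2.
M2 = M1*V1 / V2
M2 = 9.47 * 179 / 1397
M2 = 1695.13 / 1397
M2 = 1.2134073 mol/L, rounded to 4 dp:

1.2134 mol/L


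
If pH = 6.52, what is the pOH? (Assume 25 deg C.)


At 25 deg C, pH + pOH = 14.
pOH = 14 - pH = 14 - 6.52
pOH = 7.48:

7.48


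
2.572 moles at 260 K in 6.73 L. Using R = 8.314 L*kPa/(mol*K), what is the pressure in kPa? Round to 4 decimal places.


PV = nRT, solve for P = nRT / V.
nRT = 2.572 * 8.314 * 260 = 5559.7381
P = 5559.7381 / 6.73
P = 826.11264487 kPa, rounded to 4 dp:

826.1126 kPa


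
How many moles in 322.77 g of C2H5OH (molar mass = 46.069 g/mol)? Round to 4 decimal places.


n = mass / M
n = 322.77 / 46.069
n = 7.00622979 mol, rounded to 4 dp:

7.0062 mol


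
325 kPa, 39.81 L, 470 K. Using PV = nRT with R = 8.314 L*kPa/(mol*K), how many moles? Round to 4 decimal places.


PV = nRT, solve for n = PV / (RT).
PV = 325 * 39.81 = 12938.25
RT = 8.314 * 470 = 3907.58
n = 12938.25 / 3907.58
n = 3.31106465 mol, rounded to 4 dp:

3.3111 mol


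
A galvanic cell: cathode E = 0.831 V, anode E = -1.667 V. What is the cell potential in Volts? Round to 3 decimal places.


Standard cell potential: E_cell = E_cathode - E_anode.
E_cell = 0.831 - (-1.667)
E_cell = 2.498 V, rounded to 3 dp:

2.498 V


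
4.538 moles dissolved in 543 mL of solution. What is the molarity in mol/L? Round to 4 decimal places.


Convert volume to liters: V_L = V_mL / 1000.
V_L = 543 / 1000 = 0.543 L
M = n / V_L = 4.538 / 0.543
M = 8.3572744 mol/L, rounded to 4 dp:

8.3573 mol/L


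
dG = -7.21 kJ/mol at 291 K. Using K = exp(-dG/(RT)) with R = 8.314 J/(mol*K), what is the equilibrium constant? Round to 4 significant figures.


dG is in kJ/mol; multiply by 1000 to match R in J/(mol*K).
RT = 8.314 * 291 = 2419.374 J/mol
exponent = -dG*1000 / (RT) = -(-7.21*1000) / 2419.374 = 2.98010973
K = exp(2.98010973)
K = 19.689977, rounded to 4 significant figures:

19.69


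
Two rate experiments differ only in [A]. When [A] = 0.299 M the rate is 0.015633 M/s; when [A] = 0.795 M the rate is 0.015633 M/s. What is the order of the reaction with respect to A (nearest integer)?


Rate is proportional to [A]^n, so rate2/rate1 = ([A]2/[A]1)^n. Take logs to solve for n.
rate2/rate1 = 0.015633 / 0.015633 = 1.0
[A]2/[A]1 = 0.795 / 0.299 = 2.6589
n = ln(1.0) / ln(2.6589) = 0.0
Nearest integer order:

0


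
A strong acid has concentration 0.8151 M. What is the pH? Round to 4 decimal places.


A strong acid dissociates completely, so [H+] equals the given concentration.
pH = -log10([H+]) = -log10(0.8151)
pH = 0.08878911, rounded to 4 dp:

0.0888


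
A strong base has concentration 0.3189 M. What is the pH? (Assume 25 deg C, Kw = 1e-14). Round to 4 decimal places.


A strong base dissociates completely, so [OH-] equals the given concentration.
pOH = -log10([OH-]) = -log10(0.3189) = 0.496345
pH = 14 - pOH = 14 - 0.496345
pH = 13.503655, rounded to 4 dp:

13.5037


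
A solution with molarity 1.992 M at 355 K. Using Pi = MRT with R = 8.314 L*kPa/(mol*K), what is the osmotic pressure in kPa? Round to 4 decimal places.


Osmotic pressure (van't Hoff): Pi = M*R*T.
RT = 8.314 * 355 = 2951.47
Pi = 1.992 * 2951.47
Pi = 5879.32824 kPa, rounded to 4 dp:

5879.3282 kPa


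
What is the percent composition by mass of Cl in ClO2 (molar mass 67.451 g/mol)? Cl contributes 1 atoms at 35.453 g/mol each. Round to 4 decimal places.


pct = 100 * (n_elem * M_elem) / M_total
mass_contribution = 1 * 35.453 = 35.453 g/mol
pct = 100 * 35.453 / 67.451
pct = 52.56111844 %, rounded to 4 dp:

52.5611 %


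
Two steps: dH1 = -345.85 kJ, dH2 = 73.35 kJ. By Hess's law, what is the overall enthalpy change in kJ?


Hess's law: enthalpy is a state function, so add the step enthalpies.
dH_total = dH1 + dH2 = -345.85 + (73.35)
dH_total = -272.5 kJ:

-272.50 kJ


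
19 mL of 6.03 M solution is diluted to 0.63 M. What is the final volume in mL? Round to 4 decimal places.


Dilution: M1*V1 = M2*V2, solve for V2.
V2 = M1*V1 / M2
V2 = 6.03 * 19 / 0.63
V2 = 114.57 / 0.63
V2 = 181.85714286 mL, rounded to 4 dp:

181.8571 mL


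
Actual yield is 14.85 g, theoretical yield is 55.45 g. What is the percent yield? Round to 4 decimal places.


% yield = 100 * actual / theoretical
% yield = 100 * 14.85 / 55.45
% yield = 26.78088368 %, rounded to 4 dp:

26.7809 %


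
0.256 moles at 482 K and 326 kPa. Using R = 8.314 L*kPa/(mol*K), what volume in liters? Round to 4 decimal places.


PV = nRT, solve for V = nRT / P.
nRT = 0.256 * 8.314 * 482 = 1025.8811
V = 1025.8811 / 326
V = 3.14687454 L, rounded to 4 dp:

3.1469 L


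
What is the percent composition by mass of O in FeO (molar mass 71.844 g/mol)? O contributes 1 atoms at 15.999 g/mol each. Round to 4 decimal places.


pct = 100 * (n_elem * M_elem) / M_total
mass_contribution = 1 * 15.999 = 15.999 g/mol
pct = 100 * 15.999 / 71.844
pct = 22.26908301 %, rounded to 4 dp:

22.2691 %


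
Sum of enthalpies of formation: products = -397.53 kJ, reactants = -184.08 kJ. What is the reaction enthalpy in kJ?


dH_rxn = sum(dH_f products) - sum(dH_f reactants)
dH_rxn = -397.53 - (-184.08)
dH_rxn = -213.45 kJ:

-213.45 kJ


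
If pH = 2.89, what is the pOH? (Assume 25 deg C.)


At 25 deg C, pH + pOH = 14.
pOH = 14 - pH = 14 - 2.89
pOH = 11.11:

11.11


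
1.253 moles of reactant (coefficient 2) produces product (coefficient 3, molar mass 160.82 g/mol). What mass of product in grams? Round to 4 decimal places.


Use the coefficient ratio to convert reactant moles to product moles, then multiply by the product's molar mass.
moles_P = moles_R * (coeff_P / coeff_R) = 1.253 * (3/2) = 1.8795
mass_P = moles_P * M_P = 1.8795 * 160.82
mass_P = 302.26119 g, rounded to 4 dp:

302.2612 g


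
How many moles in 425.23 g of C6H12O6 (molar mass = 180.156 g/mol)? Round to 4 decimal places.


n = mass / M
n = 425.23 / 180.156
n = 2.36034326 mol, rounded to 4 dp:

2.3603 mol


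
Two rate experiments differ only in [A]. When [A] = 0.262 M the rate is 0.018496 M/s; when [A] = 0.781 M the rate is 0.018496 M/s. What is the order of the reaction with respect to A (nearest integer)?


Rate is proportional to [A]^n, so rate2/rate1 = ([A]2/[A]1)^n. Take logs to solve for n.
rate2/rate1 = 0.018496 / 0.018496 = 1.0
[A]2/[A]1 = 0.781 / 0.262 = 2.9809
n = ln(1.0) / ln(2.9809) = 0.0
Nearest integer order:

0


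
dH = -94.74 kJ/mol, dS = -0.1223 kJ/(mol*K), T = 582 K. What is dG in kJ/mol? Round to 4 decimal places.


Gibbs: dG = dH - T*dS (consistent units, dS already in kJ/(mol*K)).
T*dS = 582 * -0.1223 = -71.1786
dG = -94.74 - (-71.1786)
dG = -23.5614 kJ/mol, rounded to 4 dp:

-23.5614 kJ/mol


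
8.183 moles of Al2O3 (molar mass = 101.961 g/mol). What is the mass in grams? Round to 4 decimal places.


mass = n * M
mass = 8.183 * 101.961
mass = 834.346863 g, rounded to 4 dp:

834.3469 g


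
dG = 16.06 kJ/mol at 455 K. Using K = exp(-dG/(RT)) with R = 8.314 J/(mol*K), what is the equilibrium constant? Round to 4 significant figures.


dG is in kJ/mol; multiply by 1000 to match R in J/(mol*K).
RT = 8.314 * 455 = 3782.87 J/mol
exponent = -dG*1000 / (RT) = -(16.06*1000) / 3782.87 = -4.24545385
K = exp(-4.24545385)
K = 0.014329229, rounded to 4 significant figures:

0.01433


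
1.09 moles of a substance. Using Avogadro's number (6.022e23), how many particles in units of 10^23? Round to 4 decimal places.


N = n * NA, then divide by 1e23 for the requested units.
N / 1e23 = n * 6.022
N / 1e23 = 1.09 * 6.022
N / 1e23 = 6.56398, rounded to 4 dp:

6.5640


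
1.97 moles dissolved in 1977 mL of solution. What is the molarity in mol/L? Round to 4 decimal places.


Convert volume to liters: V_L = V_mL / 1000.
V_L = 1977 / 1000 = 1.977 L
M = n / V_L = 1.97 / 1.977
M = 0.99645928 mol/L, rounded to 4 dp:

0.9965 mol/L


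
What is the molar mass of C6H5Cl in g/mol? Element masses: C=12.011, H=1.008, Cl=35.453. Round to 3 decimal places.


M = sum(count * atomic_mass) over atoms.
M = 6*12.011 + 5*1.008 + 1*35.453
M = 72.066 + 5.04 + 35.453
M = 112.559 g/mol, rounded to 3 dp:

112.559 g/mol


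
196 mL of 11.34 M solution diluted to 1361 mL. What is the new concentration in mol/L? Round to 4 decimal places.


Dilution: M1*V1 = M2*V2, solve for M2.
M2 = M1*V1 / V2
M2 = 11.34 * 196 / 1361
M2 = 2222.64 / 1361
M2 = 1.63309331 mol/L, rounded to 4 dp:

1.6331 mol/L


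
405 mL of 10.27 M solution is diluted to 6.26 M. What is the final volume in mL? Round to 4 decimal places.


Dilution: M1*V1 = M2*V2, solve for V2.
V2 = M1*V1 / M2
V2 = 10.27 * 405 / 6.26
V2 = 4159.35 / 6.26
V2 = 664.43290735 mL, rounded to 4 dp:

664.4329 mL


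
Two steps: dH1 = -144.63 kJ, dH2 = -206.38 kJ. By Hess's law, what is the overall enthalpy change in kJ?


Hess's law: enthalpy is a state function, so add the step enthalpies.
dH_total = dH1 + dH2 = -144.63 + (-206.38)
dH_total = -351.01 kJ:

-351.01 kJ


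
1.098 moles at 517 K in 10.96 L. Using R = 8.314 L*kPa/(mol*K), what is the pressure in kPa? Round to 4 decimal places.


PV = nRT, solve for P = nRT / V.
nRT = 1.098 * 8.314 * 517 = 4719.5751
P = 4719.5751 / 10.96
P = 430.61816606 kPa, rounded to 4 dp:

430.6182 kPa


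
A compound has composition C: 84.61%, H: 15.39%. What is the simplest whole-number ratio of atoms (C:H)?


Assume 100 g of compound, divide each mass% by atomic mass to get moles, then normalize by the smallest to get a raw atom ratio.
Moles per 100 g: C: 84.61/12.011 = 7.0444, H: 15.39/1.008 = 15.2679
Raw ratio (divide by min = 7.0444): C: 1.0, H: 2.167
Multiply by 6 to clear fractions: C: 6.0 ~= 6, H: 13.004 ~= 13
Reduce by GCD to get the simplest whole-number ratio:

6:13


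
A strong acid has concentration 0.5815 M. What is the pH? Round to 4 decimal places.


A strong acid dissociates completely, so [H+] equals the given concentration.
pH = -log10([H+]) = -log10(0.5815)
pH = 0.23545028, rounded to 4 dp:

0.2355


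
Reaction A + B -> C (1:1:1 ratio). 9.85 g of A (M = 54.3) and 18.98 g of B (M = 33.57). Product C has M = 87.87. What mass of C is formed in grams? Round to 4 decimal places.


Find moles of each reactant; the smaller value is the limiting reagent in a 1:1:1 reaction, so moles_C equals moles of the limiter.
n_A = mass_A / M_A = 9.85 / 54.3 = 0.1814 mol
n_B = mass_B / M_B = 18.98 / 33.57 = 0.565386 mol
Limiting reagent: A (smaller), n_limiting = 0.1814 mol
mass_C = n_limiting * M_C = 0.1814 * 87.87
mass_C = 15.939618 g, rounded to 4 dp:

15.9396 g


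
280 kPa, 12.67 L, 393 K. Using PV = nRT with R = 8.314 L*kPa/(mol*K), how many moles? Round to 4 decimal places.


PV = nRT, solve for n = PV / (RT).
PV = 280 * 12.67 = 3547.6
RT = 8.314 * 393 = 3267.402
n = 3547.6 / 3267.402
n = 1.08575559 mol, rounded to 4 dp:

1.0858 mol


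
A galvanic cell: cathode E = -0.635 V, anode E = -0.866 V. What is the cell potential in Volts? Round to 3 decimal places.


Standard cell potential: E_cell = E_cathode - E_anode.
E_cell = -0.635 - (-0.866)
E_cell = 0.231 V, rounded to 3 dp:

0.231 V


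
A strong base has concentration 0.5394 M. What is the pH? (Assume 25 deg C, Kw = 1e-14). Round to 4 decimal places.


A strong base dissociates completely, so [OH-] equals the given concentration.
pOH = -log10([OH-]) = -log10(0.5394) = 0.268089
pH = 14 - pOH = 14 - 0.268089
pH = 13.731911, rounded to 4 dp:

13.7319


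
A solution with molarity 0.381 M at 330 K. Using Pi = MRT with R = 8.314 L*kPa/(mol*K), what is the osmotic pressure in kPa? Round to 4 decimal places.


Osmotic pressure (van't Hoff): Pi = M*R*T.
RT = 8.314 * 330 = 2743.62
Pi = 0.381 * 2743.62
Pi = 1045.31922 kPa, rounded to 4 dp:

1045.3192 kPa


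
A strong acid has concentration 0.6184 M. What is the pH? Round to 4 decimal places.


A strong acid dissociates completely, so [H+] equals the given concentration.
pH = -log10([H+]) = -log10(0.6184)
pH = 0.20873052, rounded to 4 dp:

0.2087


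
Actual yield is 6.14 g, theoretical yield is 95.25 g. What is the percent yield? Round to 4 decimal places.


% yield = 100 * actual / theoretical
% yield = 100 * 6.14 / 95.25
% yield = 6.44619423 %, rounded to 4 dp:

6.4462 %


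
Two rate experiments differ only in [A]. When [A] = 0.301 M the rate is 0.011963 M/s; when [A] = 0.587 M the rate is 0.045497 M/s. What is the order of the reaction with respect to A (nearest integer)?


Rate is proportional to [A]^n, so rate2/rate1 = ([A]2/[A]1)^n. Take logs to solve for n.
rate2/rate1 = 0.045497 / 0.011963 = 3.8031
[A]2/[A]1 = 0.587 / 0.301 = 1.9502
n = ln(3.8031) / ln(1.9502) = 2.0
Nearest integer order:

2


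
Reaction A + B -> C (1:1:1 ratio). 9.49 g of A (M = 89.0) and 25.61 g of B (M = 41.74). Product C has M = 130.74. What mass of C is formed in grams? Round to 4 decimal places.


Find moles of each reactant; the smaller value is the limiting reagent in a 1:1:1 reaction, so moles_C equals moles of the limiter.
n_A = mass_A / M_A = 9.49 / 89.0 = 0.106629 mol
n_B = mass_B / M_B = 25.61 / 41.74 = 0.61356 mol
Limiting reagent: A (smaller), n_limiting = 0.106629 mol
mass_C = n_limiting * M_C = 0.106629 * 130.74
mass_C = 13.94067546 g, rounded to 4 dp:

13.9407 g


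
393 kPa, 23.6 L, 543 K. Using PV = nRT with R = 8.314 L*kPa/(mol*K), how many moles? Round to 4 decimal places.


PV = nRT, solve for n = PV / (RT).
PV = 393 * 23.6 = 9274.8
RT = 8.314 * 543 = 4514.502
n = 9274.8 / 4514.502
n = 2.05444587 mol, rounded to 4 dp:

2.0544 mol


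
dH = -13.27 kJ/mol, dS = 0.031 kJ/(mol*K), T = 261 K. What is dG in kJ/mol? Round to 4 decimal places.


Gibbs: dG = dH - T*dS (consistent units, dS already in kJ/(mol*K)).
T*dS = 261 * 0.031 = 8.091
dG = -13.27 - (8.091)
dG = -21.361 kJ/mol, rounded to 4 dp:

-21.3610 kJ/mol


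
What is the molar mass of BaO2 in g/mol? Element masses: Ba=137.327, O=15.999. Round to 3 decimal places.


M = sum(count * atomic_mass) over atoms.
M = 1*137.327 + 2*15.999
M = 137.327 + 31.998
M = 169.325 g/mol, rounded to 3 dp:

169.325 g/mol


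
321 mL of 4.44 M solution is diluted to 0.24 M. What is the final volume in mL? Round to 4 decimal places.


Dilution: M1*V1 = M2*V2, solve for V2.
V2 = M1*V1 / M2
V2 = 4.44 * 321 / 0.24
V2 = 1425.24 / 0.24
V2 = 5938.5 mL, rounded to 4 dp:

5938.5000 mL


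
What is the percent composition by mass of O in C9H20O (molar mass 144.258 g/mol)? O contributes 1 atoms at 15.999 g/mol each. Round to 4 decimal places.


pct = 100 * (n_elem * M_elem) / M_total
mass_contribution = 1 * 15.999 = 15.999 g/mol
pct = 100 * 15.999 / 144.258
pct = 11.0905461 %, rounded to 4 dp:

11.0905 %


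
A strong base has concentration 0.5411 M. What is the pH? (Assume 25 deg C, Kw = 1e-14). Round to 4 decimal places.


A strong base dissociates completely, so [OH-] equals the given concentration.
pOH = -log10([OH-]) = -log10(0.5411) = 0.266722
pH = 14 - pOH = 14 - 0.266722
pH = 13.733278, rounded to 4 dp:

13.7333


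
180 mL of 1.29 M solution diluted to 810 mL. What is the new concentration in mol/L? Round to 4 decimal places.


Dilution: M1*V1 = M2*V2, solve for M2.
M2 = M1*V1 / V2
M2 = 1.29 * 180 / 810
M2 = 232.2 / 810
M2 = 0.28666667 mol/L, rounded to 4 dp:

0.2867 mol/L


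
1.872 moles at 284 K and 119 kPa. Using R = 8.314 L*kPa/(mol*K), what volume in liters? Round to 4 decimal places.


PV = nRT, solve for V = nRT / P.
nRT = 1.872 * 8.314 * 284 = 4420.1215
V = 4420.1215 / 119
V = 37.14387815 L, rounded to 4 dp:

37.1439 L


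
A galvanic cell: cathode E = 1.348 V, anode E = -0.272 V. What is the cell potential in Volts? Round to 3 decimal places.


Standard cell potential: E_cell = E_cathode - E_anode.
E_cell = 1.348 - (-0.272)
E_cell = 1.62 V, rounded to 3 dp:

1.620 V


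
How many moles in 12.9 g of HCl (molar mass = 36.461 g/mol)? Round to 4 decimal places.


n = mass / M
n = 12.9 / 36.461
n = 0.35380269 mol, rounded to 4 dp:

0.3538 mol


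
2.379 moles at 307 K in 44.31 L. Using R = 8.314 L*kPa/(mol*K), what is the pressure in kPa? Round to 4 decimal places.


PV = nRT, solve for P = nRT / V.
nRT = 2.379 * 8.314 * 307 = 6072.1548
P = 6072.1548 / 44.31
P = 137.03802302 kPa, rounded to 4 dp:

137.0380 kPa


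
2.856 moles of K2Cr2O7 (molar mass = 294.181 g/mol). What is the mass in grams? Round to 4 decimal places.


mass = n * M
mass = 2.856 * 294.181
mass = 840.180936 g, rounded to 4 dp:

840.1809 g


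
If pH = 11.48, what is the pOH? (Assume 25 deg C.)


At 25 deg C, pH + pOH = 14.
pOH = 14 - pH = 14 - 11.48
pOH = 2.52:

2.52


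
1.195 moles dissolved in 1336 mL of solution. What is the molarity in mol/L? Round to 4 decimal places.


Convert volume to liters: V_L = V_mL / 1000.
V_L = 1336 / 1000 = 1.336 L
M = n / V_L = 1.195 / 1.336
M = 0.89446108 mol/L, rounded to 4 dp:

0.8945 mol/L


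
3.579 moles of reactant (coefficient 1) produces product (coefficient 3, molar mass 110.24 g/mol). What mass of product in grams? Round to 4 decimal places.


Use the coefficient ratio to convert reactant moles to product moles, then multiply by the product's molar mass.
moles_P = moles_R * (coeff_P / coeff_R) = 3.579 * (3/1) = 10.737
mass_P = moles_P * M_P = 10.737 * 110.24
mass_P = 1183.64688 g, rounded to 4 dp:

1183.6469 g


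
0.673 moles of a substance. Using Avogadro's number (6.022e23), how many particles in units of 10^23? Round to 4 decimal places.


N = n * NA, then divide by 1e23 for the requested units.
N / 1e23 = n * 6.022
N / 1e23 = 0.673 * 6.022
N / 1e23 = 4.052806, rounded to 4 dp:

4.0528


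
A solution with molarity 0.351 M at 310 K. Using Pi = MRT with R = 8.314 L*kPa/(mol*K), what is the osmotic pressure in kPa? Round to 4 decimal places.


Osmotic pressure (van't Hoff): Pi = M*R*T.
RT = 8.314 * 310 = 2577.34
Pi = 0.351 * 2577.34
Pi = 904.64634 kPa, rounded to 4 dp:

904.6463 kPa


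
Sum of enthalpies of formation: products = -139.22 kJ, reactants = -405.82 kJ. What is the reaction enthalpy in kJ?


dH_rxn = sum(dH_f products) - sum(dH_f reactants)
dH_rxn = -139.22 - (-405.82)
dH_rxn = 266.6 kJ:

266.60 kJ


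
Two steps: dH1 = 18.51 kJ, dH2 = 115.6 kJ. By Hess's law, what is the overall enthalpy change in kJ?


Hess's law: enthalpy is a state function, so add the step enthalpies.
dH_total = dH1 + dH2 = 18.51 + (115.6)
dH_total = 134.11 kJ:

134.11 kJ


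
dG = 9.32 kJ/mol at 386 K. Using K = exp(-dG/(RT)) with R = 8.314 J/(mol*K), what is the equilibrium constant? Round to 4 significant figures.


dG is in kJ/mol; multiply by 1000 to match R in J/(mol*K).
RT = 8.314 * 386 = 3209.204 J/mol
exponent = -dG*1000 / (RT) = -(9.32*1000) / 3209.204 = -2.90414695
K = exp(-2.90414695)
K = 0.054795514, rounded to 4 significant figures:

0.05480


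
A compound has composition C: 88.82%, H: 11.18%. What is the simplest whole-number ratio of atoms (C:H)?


Assume 100 g of compound, divide each mass% by atomic mass to get moles, then normalize by the smallest to get a raw atom ratio.
Moles per 100 g: C: 88.82/12.011 = 7.3949, H: 11.18/1.008 = 11.0913
Raw ratio (divide by min = 7.3949): C: 1.0, H: 1.5
Multiply by 2 to clear fractions: C: 2.0 ~= 2, H: 3.0 ~= 3
Reduce by GCD to get the simplest whole-number ratio:

2:3


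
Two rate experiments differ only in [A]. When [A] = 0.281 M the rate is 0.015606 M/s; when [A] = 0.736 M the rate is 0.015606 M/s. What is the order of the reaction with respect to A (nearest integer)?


Rate is proportional to [A]^n, so rate2/rate1 = ([A]2/[A]1)^n. Take logs to solve for n.
rate2/rate1 = 0.015606 / 0.015606 = 1.0
[A]2/[A]1 = 0.736 / 0.281 = 2.6192
n = ln(1.0) / ln(2.6192) = 0.0
Nearest integer order:

0


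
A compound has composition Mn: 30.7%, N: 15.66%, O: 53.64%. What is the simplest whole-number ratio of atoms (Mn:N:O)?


Assume 100 g of compound, divide each mass% by atomic mass to get moles, then normalize by the smallest to get a raw atom ratio.
Moles per 100 g: Mn: 30.7/54.938 = 0.5588, N: 15.66/14.007 = 1.118, O: 53.64/15.999 = 3.3527
Raw ratio (divide by min = 0.5588): Mn: 1.0, N: 2.001, O: 6.0
Multiply by 1 to clear fractions: Mn: 1.0 ~= 1, N: 2.001 ~= 2, O: 6.0 ~= 6
Reduce by GCD to get the simplest whole-number ratio:

1:2:6


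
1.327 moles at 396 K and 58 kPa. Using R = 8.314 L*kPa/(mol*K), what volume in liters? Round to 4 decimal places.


PV = nRT, solve for V = nRT / P.
nRT = 1.327 * 8.314 * 396 = 4368.9405
V = 4368.9405 / 58
V = 75.32656034 L, rounded to 4 dp:

75.3266 L


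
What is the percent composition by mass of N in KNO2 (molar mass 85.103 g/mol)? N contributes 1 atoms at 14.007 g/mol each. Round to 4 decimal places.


pct = 100 * (n_elem * M_elem) / M_total
mass_contribution = 1 * 14.007 = 14.007 g/mol
pct = 100 * 14.007 / 85.103
pct = 16.45887924 %, rounded to 4 dp:

16.4589 %


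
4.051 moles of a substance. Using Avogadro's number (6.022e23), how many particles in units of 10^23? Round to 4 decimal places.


N = n * NA, then divide by 1e23 for the requested units.
N / 1e23 = n * 6.022
N / 1e23 = 4.051 * 6.022
N / 1e23 = 24.395122, rounded to 4 dp:

24.3951


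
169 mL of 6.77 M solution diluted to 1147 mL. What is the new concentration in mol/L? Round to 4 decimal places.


Dilution: M1*V1 = M2*V2, solve for M2.
M2 = M1*V1 / V2
M2 = 6.77 * 169 / 1147
M2 = 1144.13 / 1147
M2 = 0.99749782 mol/L, rounded to 4 dp:

0.9975 mol/L


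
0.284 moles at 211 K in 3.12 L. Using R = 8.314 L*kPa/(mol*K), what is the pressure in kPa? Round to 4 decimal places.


PV = nRT, solve for P = nRT / V.
nRT = 0.284 * 8.314 * 211 = 498.2081
P = 498.2081 / 3.12
P = 159.68208333 kPa, rounded to 4 dp:

159.6821 kPa


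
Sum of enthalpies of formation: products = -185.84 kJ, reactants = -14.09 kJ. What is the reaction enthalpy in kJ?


dH_rxn = sum(dH_f products) - sum(dH_f reactants)
dH_rxn = -185.84 - (-14.09)
dH_rxn = -171.75 kJ:

-171.75 kJ


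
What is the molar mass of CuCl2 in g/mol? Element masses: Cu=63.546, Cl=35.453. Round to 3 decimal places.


M = sum(count * atomic_mass) over atoms.
M = 1*63.546 + 2*35.453
M = 63.546 + 70.906
M = 134.452 g/mol, rounded to 3 dp:

134.452 g/mol


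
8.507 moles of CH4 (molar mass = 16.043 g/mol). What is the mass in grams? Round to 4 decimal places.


mass = n * M
mass = 8.507 * 16.043
mass = 136.477801 g, rounded to 4 dp:

136.4778 g


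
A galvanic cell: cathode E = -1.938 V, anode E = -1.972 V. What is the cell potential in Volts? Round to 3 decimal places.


Standard cell potential: E_cell = E_cathode - E_anode.
E_cell = -1.938 - (-1.972)
E_cell = 0.034 V, rounded to 3 dp:

0.034 V


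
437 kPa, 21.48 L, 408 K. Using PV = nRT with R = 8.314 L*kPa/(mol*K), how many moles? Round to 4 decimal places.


PV = nRT, solve for n = PV / (RT).
PV = 437 * 21.48 = 9386.76
RT = 8.314 * 408 = 3392.112
n = 9386.76 / 3392.112
n = 2.76723174 mol, rounded to 4 dp:

2.7672 mol


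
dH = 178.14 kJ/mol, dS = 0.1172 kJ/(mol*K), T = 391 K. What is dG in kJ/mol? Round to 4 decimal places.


Gibbs: dG = dH - T*dS (consistent units, dS already in kJ/(mol*K)).
T*dS = 391 * 0.1172 = 45.8252
dG = 178.14 - (45.8252)
dG = 132.3148 kJ/mol, rounded to 4 dp:

132.3148 kJ/mol


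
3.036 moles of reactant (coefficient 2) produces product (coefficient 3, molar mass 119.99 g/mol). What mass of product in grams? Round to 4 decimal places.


Use the coefficient ratio to convert reactant moles to product moles, then multiply by the product's molar mass.
moles_P = moles_R * (coeff_P / coeff_R) = 3.036 * (3/2) = 4.554
mass_P = moles_P * M_P = 4.554 * 119.99
mass_P = 546.43446 g, rounded to 4 dp:

546.4345 g


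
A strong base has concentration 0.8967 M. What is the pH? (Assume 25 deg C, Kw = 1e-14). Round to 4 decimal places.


A strong base dissociates completely, so [OH-] equals the given concentration.
pOH = -log10([OH-]) = -log10(0.8967) = 0.047353
pH = 14 - pOH = 14 - 0.047353
pH = 13.952647, rounded to 4 dp:

13.9526


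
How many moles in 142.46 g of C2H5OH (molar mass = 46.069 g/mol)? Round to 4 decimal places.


n = mass / M
n = 142.46 / 46.069
n = 3.09231804 mol, rounded to 4 dp:

3.0923 mol


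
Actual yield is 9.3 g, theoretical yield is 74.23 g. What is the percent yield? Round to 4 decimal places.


% yield = 100 * actual / theoretical
% yield = 100 * 9.3 / 74.23
% yield = 12.52862724 %, rounded to 4 dp:

12.5286 %


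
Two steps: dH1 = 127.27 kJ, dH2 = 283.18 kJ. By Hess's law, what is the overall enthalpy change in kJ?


Hess's law: enthalpy is a state function, so add the step enthalpies.
dH_total = dH1 + dH2 = 127.27 + (283.18)
dH_total = 410.45 kJ:

410.45 kJ
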